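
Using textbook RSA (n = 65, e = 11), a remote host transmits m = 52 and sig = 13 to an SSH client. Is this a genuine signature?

genuine

sig^11 mod 65 = 52
sig^11 mod 65 = 52 matches m.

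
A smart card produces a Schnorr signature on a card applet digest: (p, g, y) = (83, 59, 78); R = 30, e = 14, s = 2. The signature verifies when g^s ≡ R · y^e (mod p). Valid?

g^s mod p:
Squares mod 83: 59^1≡59, 59^2≡78
59^2 ≡ 78 (mod 83)
R · y^e mod p:
Squares mod 83: 78^1≡78, 78^2≡25, 78^4≡44, 78^8≡27
14 = 8 + 4 + 2, so 78^14 ≡ 27·44·25 ≡ 69 (mod 83)
30·69 = 2070 ≡ 78 (mod 83)
78 ≡ 78 (mod 83); signature holds.

yes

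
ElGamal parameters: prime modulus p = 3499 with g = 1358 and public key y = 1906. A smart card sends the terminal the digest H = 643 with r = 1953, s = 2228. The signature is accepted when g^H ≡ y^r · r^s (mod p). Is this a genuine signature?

genuine

Left side g^H mod p:
1358^2 = 1844164 ≡ 191
1358^4 ≡ 191^2 = 36481 ≡ 1491
1358^8 ≡ 1491^2 = 2223081 ≡ 1216
1358^16 ≡ 1216^2 = 1478656 ≡ 2078
1358^32 ≡ 2078^2 = 4318084 ≡ 318
1358^64 ≡ 318^2 = 101124 ≡ 3152
1358^128 ≡ 3152^2 = 9935104 ≡ 1443
1358^256 ≡ 1443^2 = 2082249 ≡ 344
1358^512 ≡ 344^2 = 118336 ≡ 2869
643 = 512 + 128 + 2 + 1, so 1358^643 ≡ 2869·1443·191·1358 ≡ 3383 (mod 3499)
Right side y^r · r^s mod p:
1906^2 = 3632836 ≡ 874
1906^4 ≡ 874^2 = 763876 ≡ 1094
1906^8 ≡ 1094^2 = 1196836 ≡ 178
1906^16 ≡ 178^2 = 31684 ≡ 193
1906^32 ≡ 193^2 = 37249 ≡ 2259
1906^64 ≡ 2259^2 = 5103081 ≡ 1539
1906^128 ≡ 1539^2 = 2368521 ≡ 3197
1906^256 ≡ 3197^2 = 10220809 ≡ 230
1906^512 ≡ 230^2 = 52900 ≡ 415
1906^1024 ≡ 415^2 = 172225 ≡ 774
1953 = 1024 + 512 + 256 + 128 + 32 + 1, so 1906^1953 ≡ 774·415·230·3197·2259·1906 ≡ 3427 (mod 3499)
1953^2 = 3814209 ≡ 299
1953^4 ≡ 299^2 = 89401 ≡ 1926
1953^8 ≡ 1926^2 = 3709476 ≡ 536
1953^16 ≡ 536^2 = 287296 ≡ 378
1953^32 ≡ 378^2 = 142884 ≡ 2924
1953^64 ≡ 2924^2 = 8549776 ≡ 1719
1953^128 ≡ 1719^2 = 2954961 ≡ 1805
1953^256 ≡ 1805^2 = 3258025 ≡ 456
1953^512 ≡ 456^2 = 207936 ≡ 1495
1953^1024 ≡ 1495^2 = 2235025 ≡ 2663
1953^2048 ≡ 2663^2 = 7091569 ≡ 2595
2228 = 2048 + 128 + 32 + 16 + 4, so 1953^2228 ≡ 2595·1805·2924·378·1926 ≡ 196 (mod 3499)
3427·196 = 671692 ≡ 3383 (mod 3499)
3383 ≡ 3383 (mod 3499), so the signature is genuine.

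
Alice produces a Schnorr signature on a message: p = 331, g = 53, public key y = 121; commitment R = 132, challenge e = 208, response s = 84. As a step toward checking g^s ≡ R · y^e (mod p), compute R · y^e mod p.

143

121^2 = 14641 ≡ 77
121^4 ≡ 77^2 = 5929 ≡ 302
121^8 ≡ 302^2 = 91204 ≡ 179
121^16 ≡ 179^2 = 32041 ≡ 265
121^32 ≡ 265^2 = 70225 ≡ 53
121^64 ≡ 53^2 = 2809 ≡ 161
121^128 ≡ 161^2 = 25921 ≡ 103
208 = 128 + 64 + 16, so 121^208 ≡ 103·161·265 ≡ 139 (mod 331)
R · y^e ≡ 132·139 = 18348 ≡ 143 (mod 331)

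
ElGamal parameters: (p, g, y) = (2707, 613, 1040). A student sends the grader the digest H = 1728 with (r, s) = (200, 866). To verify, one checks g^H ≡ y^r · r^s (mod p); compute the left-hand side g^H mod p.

1741

613^2 = 375769 ≡ 2203
613^4 ≡ 2203^2 = 4853209 ≡ 2265
613^8 ≡ 2265^2 = 5130225 ≡ 460
613^16 ≡ 460^2 = 211600 ≡ 454
613^32 ≡ 454^2 = 206116 ≡ 384
613^64 ≡ 384^2 = 147456 ≡ 1278
613^128 ≡ 1278^2 = 1633284 ≡ 963
613^256 ≡ 963^2 = 927369 ≡ 1575
613^512 ≡ 1575^2 = 2480625 ≡ 1013
613^1024 ≡ 1013^2 = 1026169 ≡ 216
1728 = 1024 + 512 + 128 + 64, so 613^1728 ≡ 216·1013·963·1278 ≡ 1741 (mod 2707)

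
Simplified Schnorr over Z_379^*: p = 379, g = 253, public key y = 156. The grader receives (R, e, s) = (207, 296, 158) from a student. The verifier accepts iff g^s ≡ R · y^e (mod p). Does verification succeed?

passes

g^s mod p:
253^158 mod 379 = 144
R · y^e mod p:
156^296 mod 379 = 149
207·149 = 30843 ≡ 144 (mod 379)
144 ≡ 144 (mod 379); signature holds.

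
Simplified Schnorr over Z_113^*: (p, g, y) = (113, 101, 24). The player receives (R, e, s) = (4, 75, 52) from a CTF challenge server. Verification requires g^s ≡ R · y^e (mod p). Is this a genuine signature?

forged

g^s mod p:
Squares mod 113: 101^1≡101, 101^2≡31, 101^4≡57, 101^8≡85, 101^16≡106, 101^32≡49
52 = 32 + 16 + 4, so 101^52 ≡ 49·106·57 ≡ 111 (mod 113)
R · y^e mod p:
Squares mod 113: 24^1≡24, 24^2≡11, 24^4≡8, 24^8≡64, 24^16≡28, 24^32≡106, 24^64≡49
75 = 64 + 8 + 2 + 1, so 24^75 ≡ 49·64·11·24 ≡ 66 (mod 113)
4·66 = 264 ≡ 38 (mod 113)
111 ≠ 38; the check fails.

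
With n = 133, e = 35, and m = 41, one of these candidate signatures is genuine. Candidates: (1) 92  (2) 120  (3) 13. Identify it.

3

Candidate 1: Squares mod 133: 92^1≡92, 92^2≡85, 92^4≡43, 92^8≡120, 92^16≡36, 92^32≡99; 35 = 32 + 2 + 1, so 92^35 ≡ 99·85·92 ≡ 120 (mod 133)
Candidate 2: Squares mod 133: 120^1≡120, 120^2≡36, 120^4≡99, 120^8≡92, 120^16≡85, 120^32≡43; 35 = 32 + 2 + 1, so 120^35 ≡ 43·36·120 ≡ 92 (mod 133)
Candidate 3: Squares mod 133: 13^1≡13, 13^2≡36, 13^4≡99, 13^8≡92, 13^16≡85, 13^32≡43; 35 = 32 + 2 + 1, so 13^35 ≡ 43·36·13 ≡ 41 (mod 133)
  → matches m = 41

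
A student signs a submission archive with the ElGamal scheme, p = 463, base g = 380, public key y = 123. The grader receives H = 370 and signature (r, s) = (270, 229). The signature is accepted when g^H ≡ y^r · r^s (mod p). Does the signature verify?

Left side g^H mod p:
Squares mod 463: 380^1≡380, 380^2≡407, 380^4≡358, 380^8≡376, 380^16≡161, 380^32≡456, 380^64≡49, 380^128≡86, 380^256≡451
370 = 256 + 64 + 32 + 16 + 2, so 380^370 ≡ 451·49·456·161·407 ≡ 57 (mod 463)
Right side y^r · r^s mod p:
Squares mod 463: 123^1≡123, 123^2≡313, 123^4≡276, 123^8≡244, 123^16≡272, 123^32≡367, 123^64≡419, 123^128≡84, 123^256≡111
270 = 256 + 8 + 4 + 2, so 123^270 ≡ 111·244·276·313 ≡ 58 (mod 463)
Squares mod 463: 270^1≡270, 270^2≡209, 270^4≡159, 270^8≡279, 270^16≡57, 270^32≡8, 270^64≡64, 270^128≡392
229 = 128 + 64 + 32 + 4 + 1, so 270^229 ≡ 392·64·8·159·270 ≡ 144 (mod 463)
58·144 = 8352 ≡ 18 (mod 463)
57 ≠ 18, so verification fails.

does not verify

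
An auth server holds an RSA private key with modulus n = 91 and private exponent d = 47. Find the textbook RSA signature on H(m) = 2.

Squares mod 91: (H(m))^1≡2, (H(m))^2≡4, (H(m))^4≡16, (H(m))^8≡74, (H(m))^16≡16, (H(m))^32≡74
47 = 32 + 8 + 4 + 2 + 1, so (H(m))^47 ≡ 74·74·16·4·2 ≡ 46 (mod 91)

46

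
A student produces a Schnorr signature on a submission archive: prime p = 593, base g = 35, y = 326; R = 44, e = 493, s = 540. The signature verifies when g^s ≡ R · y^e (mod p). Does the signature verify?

does not verify

g^s mod p:
35^2 = 1225 ≡ 39
35^4 ≡ 39^2 = 1521 ≡ 335
35^8 ≡ 335^2 = 112225 ≡ 148
35^16 ≡ 148^2 = 21904 ≡ 556
35^32 ≡ 556^2 = 309136 ≡ 183
35^64 ≡ 183^2 = 33489 ≡ 281
35^128 ≡ 281^2 = 78961 ≡ 92
35^256 ≡ 92^2 = 8464 ≡ 162
35^512 ≡ 162^2 = 26244 ≡ 152
540 = 512 + 16 + 8 + 4, so 35^540 ≡ 152·556·148·335 ≡ 168 (mod 593)
R · y^e mod p:
326^2 = 106276 ≡ 129
326^4 ≡ 129^2 = 16641 ≡ 37
326^8 ≡ 37^2 = 1369 ≡ 183
326^16 ≡ 183^2 = 33489 ≡ 281
326^32 ≡ 281^2 = 78961 ≡ 92
326^64 ≡ 92^2 = 8464 ≡ 162
326^128 ≡ 162^2 = 26244 ≡ 152
326^256 ≡ 152^2 = 23104 ≡ 570
493 = 256 + 128 + 64 + 32 + 8 + 4 + 1, so 326^493 ≡ 570·152·162·92·183·37·326 ≡ 557 (mod 593)
44·557 = 24508 ≡ 195 (mod 593)
168 ≠ 195; the check fails.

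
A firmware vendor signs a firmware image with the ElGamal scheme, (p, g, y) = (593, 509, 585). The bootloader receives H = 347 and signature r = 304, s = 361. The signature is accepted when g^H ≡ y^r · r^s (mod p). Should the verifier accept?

Left side g^H mod p:
509^2 = 259081 ≡ 533
509^4 ≡ 533^2 = 284089 ≡ 42
509^8 ≡ 42^2 = 1764 ≡ 578
509^16 ≡ 578^2 = 334084 ≡ 225
509^32 ≡ 225^2 = 50625 ≡ 220
509^64 ≡ 220^2 = 48400 ≡ 367
509^128 ≡ 367^2 = 134689 ≡ 78
509^256 ≡ 78^2 = 6084 ≡ 154
347 = 256 + 64 + 16 + 8 + 2 + 1, so 509^347 ≡ 154·367·225·578·533·509 ≡ 156 (mod 593)
Right side y^r · r^s mod p:
585^2 = 342225 ≡ 64
585^4 ≡ 64^2 = 4096 ≡ 538
585^8 ≡ 538^2 = 289444 ≡ 60
585^16 ≡ 60^2 = 3600 ≡ 42
585^32 ≡ 42^2 = 1764 ≡ 578
585^64 ≡ 578^2 = 334084 ≡ 225
585^128 ≡ 225^2 = 50625 ≡ 220
585^256 ≡ 220^2 = 48400 ≡ 367
304 = 256 + 32 + 16, so 585^304 ≡ 367·578·42 ≡ 60 (mod 593)
304^2 = 92416 ≡ 501
304^4 ≡ 501^2 = 251001 ≡ 162
304^8 ≡ 162^2 = 26244 ≡ 152
304^16 ≡ 152^2 = 23104 ≡ 570
304^32 ≡ 570^2 = 324900 ≡ 529
304^64 ≡ 529^2 = 279841 ≡ 538
304^128 ≡ 538^2 = 289444 ≡ 60
304^256 ≡ 60^2 = 3600 ≡ 42
361 = 256 + 64 + 32 + 8 + 1, so 304^361 ≡ 42·538·529·152·304 ≡ 477 (mod 593)
60·477 = 28620 ≡ 156 (mod 593)
156 ≡ 156 (mod 593), so the signature is genuine.

accept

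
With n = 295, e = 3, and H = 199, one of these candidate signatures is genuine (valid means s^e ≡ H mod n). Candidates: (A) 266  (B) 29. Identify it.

B

Candidate A: 266^3 mod 295 = 96
Candidate B: 29^3 mod 295 = 199
  → matches H = 199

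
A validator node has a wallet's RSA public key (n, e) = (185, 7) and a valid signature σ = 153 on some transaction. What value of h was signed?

92

σ^2 ≡ 153^2 = 23409 ≡ 99
σ^4 ≡ 99^2 = 9801 ≡ 181
7 = 4 + 2 + 1, so σ^7 ≡ 181·99·153 ≡ 92 (mod 185)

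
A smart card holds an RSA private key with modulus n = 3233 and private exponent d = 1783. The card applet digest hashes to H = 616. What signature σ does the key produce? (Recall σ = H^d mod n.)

3052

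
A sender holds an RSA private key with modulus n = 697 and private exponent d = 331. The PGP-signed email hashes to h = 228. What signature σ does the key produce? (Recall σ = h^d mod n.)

h^331 mod 697 = 269

269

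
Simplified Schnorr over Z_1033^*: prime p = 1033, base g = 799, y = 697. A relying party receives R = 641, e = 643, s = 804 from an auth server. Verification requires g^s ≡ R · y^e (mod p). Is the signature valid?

invalid

g^s mod p:
Squares mod 1033: 799^1≡799, 799^2≡7, 799^4≡49, 799^8≡335, 799^16≡661, 799^32≡995, 799^64≡411, 799^128≡542, 799^256≡392, 799^512≡780
804 = 512 + 256 + 32 + 4, so 799^804 ≡ 780·392·995·49 ≡ 434 (mod 1033)
R · y^e mod p:
Squares mod 1033: 697^1≡697, 697^2≡299, 697^4≡563, 697^8≡871, 697^16≡419, 697^32≡984, 697^64≡335, 697^128≡661, 697^256≡995, 697^512≡411
643 = 512 + 128 + 2 + 1, so 697^643 ≡ 411·661·299·697 ≡ 38 (mod 1033)
641·38 = 24358 ≡ 599 (mod 1033)
434 ≠ 599; the check fails.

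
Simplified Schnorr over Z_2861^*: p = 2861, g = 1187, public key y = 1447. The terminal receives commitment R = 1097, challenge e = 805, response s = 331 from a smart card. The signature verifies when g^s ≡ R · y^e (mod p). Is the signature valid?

valid

g^s mod p:
1187^331 mod 2861 = 503
R · y^e mod p:
1447^805 mod 2861 = 1607
1097·1607 = 1762879 ≡ 503 (mod 2861)
503 ≡ 503 (mod 2861); signature holds.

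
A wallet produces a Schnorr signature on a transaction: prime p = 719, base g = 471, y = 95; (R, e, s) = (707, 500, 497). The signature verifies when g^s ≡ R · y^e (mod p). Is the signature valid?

valid

g^s mod p:
471^497 mod 719 = 197
R · y^e mod p:
95^500 mod 719 = 403
707·403 = 284921 ≡ 197 (mod 719)
197 ≡ 197 (mod 719); signature holds.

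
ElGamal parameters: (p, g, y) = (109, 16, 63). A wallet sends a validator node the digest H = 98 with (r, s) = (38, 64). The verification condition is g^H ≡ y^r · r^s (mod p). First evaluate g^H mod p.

16^2 = 256 ≡ 38
16^4 ≡ 38^2 = 1444 ≡ 27
16^8 ≡ 27^2 = 729 ≡ 75
16^16 ≡ 75^2 = 5625 ≡ 66
16^32 ≡ 66^2 = 4356 ≡ 105
16^64 ≡ 105^2 = 11025 ≡ 16
98 = 64 + 32 + 2, so 16^98 ≡ 16·105·38 ≡ 75 (mod 109)

75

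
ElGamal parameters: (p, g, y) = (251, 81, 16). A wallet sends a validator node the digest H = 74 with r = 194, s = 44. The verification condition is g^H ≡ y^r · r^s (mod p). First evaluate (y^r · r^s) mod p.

12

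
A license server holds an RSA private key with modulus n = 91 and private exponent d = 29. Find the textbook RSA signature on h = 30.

88

Squares mod 91: h^1≡30, h^2≡81, h^4≡9, h^8≡81, h^16≡9
29 = 16 + 8 + 4 + 1, so h^29 ≡ 9·81·9·30 ≡ 88 (mod 91)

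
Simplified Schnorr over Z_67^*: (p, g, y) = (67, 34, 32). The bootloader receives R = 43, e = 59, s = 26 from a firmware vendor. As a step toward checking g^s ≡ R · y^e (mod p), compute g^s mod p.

34^2 = 1156 ≡ 17
34^4 ≡ 17^2 = 289 ≡ 21
34^8 ≡ 21^2 = 441 ≡ 39
34^16 ≡ 39^2 = 1521 ≡ 47
26 = 16 + 8 + 2, so 34^26 ≡ 47·39·17 ≡ 6 (mod 67)

6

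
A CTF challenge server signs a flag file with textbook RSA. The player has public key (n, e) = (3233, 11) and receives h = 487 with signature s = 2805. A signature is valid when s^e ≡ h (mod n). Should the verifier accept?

accept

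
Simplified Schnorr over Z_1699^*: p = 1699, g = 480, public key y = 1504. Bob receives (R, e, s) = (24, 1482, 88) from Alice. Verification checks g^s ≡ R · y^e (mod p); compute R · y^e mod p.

1504^1482 mod 1699 = 446
R · y^e ≡ 24·446 = 10704 ≡ 510 (mod 1699)

510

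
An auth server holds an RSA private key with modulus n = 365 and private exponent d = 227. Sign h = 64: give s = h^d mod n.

h^227 mod 365 = 154

154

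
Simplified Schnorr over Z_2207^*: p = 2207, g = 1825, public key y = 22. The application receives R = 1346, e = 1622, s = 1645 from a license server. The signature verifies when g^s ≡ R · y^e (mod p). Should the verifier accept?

reject

g^s mod p:
Squares mod 2207: 1825^1≡1825, 1825^2≡262, 1825^4≡227, 1825^8≡768, 1825^16≡555, 1825^32≡1252, 1825^64≡534, 1825^128≡453, 1825^256≡2165, 1825^512≡1764, 1825^1024≡2033
1645 = 1024 + 512 + 64 + 32 + 8 + 4 + 1, so 1825^1645 ≡ 2033·1764·534·1252·768·227·1825 ≡ 1999 (mod 2207)
R · y^e mod p:
Squares mod 2207: 22^1≡22, 22^2≡484, 22^4≡314, 22^8≡1488, 22^16≡523, 22^32≡2068, 22^64≡1665, 22^128≡233, 22^256≡1321, 22^512≡1511, 22^1024≡1083
1622 = 1024 + 512 + 64 + 16 + 4 + 2, so 22^1622 ≡ 1083·1511·1665·523·314·484 ≡ 2081 (mod 2207)
1346·2081 = 2801026 ≡ 343 (mod 2207)
1999 ≠ 343; the check fails.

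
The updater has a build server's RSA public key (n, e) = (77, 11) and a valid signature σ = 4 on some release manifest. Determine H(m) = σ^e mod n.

Squares mod 77: σ^1≡4, σ^2≡16, σ^4≡25, σ^8≡9
11 = 8 + 2 + 1, so σ^11 ≡ 9·16·4 ≡ 37 (mod 77)

37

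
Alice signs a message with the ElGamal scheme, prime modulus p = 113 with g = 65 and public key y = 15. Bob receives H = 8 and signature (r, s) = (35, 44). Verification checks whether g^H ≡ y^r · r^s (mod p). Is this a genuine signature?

Left side g^H mod p:
65^2 = 4225 ≡ 44
65^4 ≡ 44^2 = 1936 ≡ 15
65^8 ≡ 15^2 = 225 ≡ 112
Right side y^r · r^s mod p:
15^2 = 225 ≡ 112
15^4 ≡ 112^2 = 12544 ≡ 1
15^8 ≡ 1^2 = 1
15^16 ≡ 1^2 = 1
15^32 ≡ 1^2 = 1
35 = 32 + 2 + 1, so 15^35 ≡ 1·112·15 ≡ 98 (mod 113)
35^2 = 1225 ≡ 95
35^4 ≡ 95^2 = 9025 ≡ 98
35^8 ≡ 98^2 = 9604 ≡ 112
35^16 ≡ 112^2 = 12544 ≡ 1
35^32 ≡ 1^2 = 1
44 = 32 + 8 + 4, so 35^44 ≡ 1·112·98 ≡ 15 (mod 113)
98·15 = 1470 ≡ 1 (mod 113)
112 ≠ 1, so verification fails.

forged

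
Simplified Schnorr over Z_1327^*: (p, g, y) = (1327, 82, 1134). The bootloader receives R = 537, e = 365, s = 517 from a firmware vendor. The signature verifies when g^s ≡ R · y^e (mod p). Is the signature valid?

valid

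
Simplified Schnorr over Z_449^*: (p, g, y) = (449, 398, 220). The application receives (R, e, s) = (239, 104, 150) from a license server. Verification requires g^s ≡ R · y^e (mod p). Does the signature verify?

g^s mod p:
398^2 = 158404 ≡ 356
398^4 ≡ 356^2 = 126736 ≡ 118
398^8 ≡ 118^2 = 13924 ≡ 5
398^16 ≡ 5^2 = 25
398^32 ≡ 25^2 = 625 ≡ 176
398^64 ≡ 176^2 = 30976 ≡ 444
398^128 ≡ 444^2 = 197136 ≡ 25
150 = 128 + 16 + 4 + 2, so 398^150 ≡ 25·25·118·356 ≡ 174 (mod 449)
R · y^e mod p:
220^2 = 48400 ≡ 357
220^4 ≡ 357^2 = 127449 ≡ 382
220^8 ≡ 382^2 = 145924 ≡ 448
220^16 ≡ 448^2 = 200704 ≡ 1
220^32 ≡ 1^2 = 1
220^64 ≡ 1^2 = 1
104 = 64 + 32 + 8, so 220^104 ≡ 1·1·448 ≡ 448 (mod 449)
239·448 = 107072 ≡ 210 (mod 449)
174 ≠ 210; the check fails.

does not verify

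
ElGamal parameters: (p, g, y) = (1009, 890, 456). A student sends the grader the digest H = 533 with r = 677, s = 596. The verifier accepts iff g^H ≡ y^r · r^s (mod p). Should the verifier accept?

Left side g^H mod p:
890^533 mod 1009 = 131
Right side y^r · r^s mod p:
456^677 mod 1009 = 802
677^596 mod 1009 = 945
802·945 = 757890 ≡ 131 (mod 1009)
131 ≡ 131 (mod 1009), so the signature is genuine.

accept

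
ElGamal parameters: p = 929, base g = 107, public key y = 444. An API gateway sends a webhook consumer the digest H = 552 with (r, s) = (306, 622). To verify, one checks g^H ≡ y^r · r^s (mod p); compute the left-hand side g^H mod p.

Squares mod 929: 107^1≡107, 107^2≡301, 107^4≡488, 107^8≡320, 107^16≡210, 107^32≡437, 107^64≡524, 107^128≡521, 107^256≡173, 107^512≡201
552 = 512 + 32 + 8, so 107^552 ≡ 201·437·320 ≡ 16 (mod 929)

16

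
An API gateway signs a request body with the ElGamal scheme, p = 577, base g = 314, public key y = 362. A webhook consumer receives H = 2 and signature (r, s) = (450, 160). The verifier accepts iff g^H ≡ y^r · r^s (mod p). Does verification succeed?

fails

Left side g^H mod p:
314^2 = 98596 ≡ 506
Right side y^r · r^s mod p:
362^2 = 131044 ≡ 65
362^4 ≡ 65^2 = 4225 ≡ 186
362^8 ≡ 186^2 = 34596 ≡ 553
362^16 ≡ 553^2 = 305809 ≡ 576
362^32 ≡ 576^2 = 331776 ≡ 1
362^64 ≡ 1^2 = 1
362^128 ≡ 1^2 = 1
362^256 ≡ 1^2 = 1
450 = 256 + 128 + 64 + 2, so 362^450 ≡ 1·1·1·65 ≡ 65 (mod 577)
450^2 = 202500 ≡ 550
450^4 ≡ 550^2 = 302500 ≡ 152
450^8 ≡ 152^2 = 23104 ≡ 24
450^16 ≡ 24^2 = 576
450^32 ≡ 576^2 = 331776 ≡ 1
450^64 ≡ 1^2 = 1
450^128 ≡ 1^2 = 1
160 = 128 + 32, so 450^160 ≡ 1·1 ≡ 1 (mod 577)
65·1 = 65 ≡ 65 (mod 577)
506 ≠ 65, so verification fails.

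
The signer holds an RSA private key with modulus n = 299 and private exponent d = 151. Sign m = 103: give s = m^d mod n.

Squares mod 299: m^1≡103, m^2≡144, m^4≡105, m^8≡261, m^16≡248, m^32≡209, m^64≡27, m^128≡131
151 = 128 + 16 + 4 + 2 + 1, so m^151 ≡ 131·248·105·144·103 ≡ 38 (mod 299)

38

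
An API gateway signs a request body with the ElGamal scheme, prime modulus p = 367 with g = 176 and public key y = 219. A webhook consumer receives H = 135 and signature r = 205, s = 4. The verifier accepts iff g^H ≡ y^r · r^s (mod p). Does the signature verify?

does not verify

Left side g^H mod p:
Squares mod 367: 176^1≡176, 176^2≡148, 176^4≡251, 176^8≡244, 176^16≡82, 176^32≡118, 176^64≡345, 176^128≡117
135 = 128 + 4 + 2 + 1, so 176^135 ≡ 117·251·148·176 ≡ 304 (mod 367)
Right side y^r · r^s mod p:
Squares mod 367: 219^1≡219, 219^2≡251, 219^4≡244, 219^8≡82, 219^16≡118, 219^32≡345, 219^64≡117, 219^128≡110
205 = 128 + 64 + 8 + 4 + 1, so 219^205 ≡ 110·117·82·244·219 ≡ 172 (mod 367)
Squares mod 367: 205^1≡205, 205^2≡187, 205^4≡104
205^4 ≡ 104 (mod 367)
172·104 = 17888 ≡ 272 (mod 367)
304 ≠ 272, so verification fails.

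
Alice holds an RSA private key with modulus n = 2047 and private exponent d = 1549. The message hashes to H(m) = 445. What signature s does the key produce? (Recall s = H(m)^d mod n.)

(H(m))^2 ≡ 445^2 = 198025 ≡ 1513
(H(m))^4 ≡ 1513^2 = 2289169 ≡ 623
(H(m))^8 ≡ 623^2 = 388129 ≡ 1246
(H(m))^16 ≡ 1246^2 = 1552516 ≡ 890
(H(m))^32 ≡ 890^2 = 792100 ≡ 1958
(H(m))^64 ≡ 1958^2 = 3833764 ≡ 1780
(H(m))^128 ≡ 1780^2 = 3168400 ≡ 1691
(H(m))^256 ≡ 1691^2 = 2859481 ≡ 1869
(H(m))^512 ≡ 1869^2 = 3493161 ≡ 979
(H(m))^1024 ≡ 979^2 = 958441 ≡ 445
1549 = 1024 + 512 + 8 + 4 + 1, so (H(m))^1549 ≡ 445·979·1246·623·445 ≡ 1780 (mod 2047)

1780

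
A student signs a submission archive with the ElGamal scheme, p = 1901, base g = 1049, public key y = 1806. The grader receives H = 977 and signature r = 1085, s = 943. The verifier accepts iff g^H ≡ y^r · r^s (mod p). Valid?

Left side g^H mod p:
1049^2 = 1100401 ≡ 1623
1049^4 ≡ 1623^2 = 2634129 ≡ 1244
1049^8 ≡ 1244^2 = 1547536 ≡ 122
1049^16 ≡ 122^2 = 14884 ≡ 1577
1049^32 ≡ 1577^2 = 2486929 ≡ 421
1049^64 ≡ 421^2 = 177241 ≡ 448
1049^128 ≡ 448^2 = 200704 ≡ 1099
1049^256 ≡ 1099^2 = 1207801 ≡ 666
1049^512 ≡ 666^2 = 443556 ≡ 623
977 = 512 + 256 + 128 + 64 + 16 + 1, so 1049^977 ≡ 623·666·1099·448·1577·1049 ≡ 42 (mod 1901)
Right side y^r · r^s mod p:
1806^2 = 3261636 ≡ 1421
1806^4 ≡ 1421^2 = 2019241 ≡ 379
1806^8 ≡ 379^2 = 143641 ≡ 1066
1806^16 ≡ 1066^2 = 1136356 ≡ 1459
1806^32 ≡ 1459^2 = 2128681 ≡ 1462
1806^64 ≡ 1462^2 = 2137444 ≡ 720
1806^128 ≡ 720^2 = 518400 ≡ 1328
1806^256 ≡ 1328^2 = 1763584 ≡ 1357
1806^512 ≡ 1357^2 = 1841449 ≡ 1281
1806^1024 ≡ 1281^2 = 1640961 ≡ 398
1085 = 1024 + 32 + 16 + 8 + 4 + 1, so 1806^1085 ≡ 398·1462·1459·1066·379·1806 ≡ 1367 (mod 1901)
1085^2 = 1177225 ≡ 506
1085^4 ≡ 506^2 = 256036 ≡ 1302
1085^8 ≡ 1302^2 = 1695204 ≡ 1413
1085^16 ≡ 1413^2 = 1996569 ≡ 519
1085^32 ≡ 519^2 = 269361 ≡ 1320
1085^64 ≡ 1320^2 = 1742400 ≡ 1084
1085^128 ≡ 1084^2 = 1175056 ≡ 238
1085^256 ≡ 238^2 = 56644 ≡ 1515
1085^512 ≡ 1515^2 = 2295225 ≡ 718
943 = 512 + 256 + 128 + 32 + 8 + 4 + 2 + 1, so 1085^943 ≡ 718·1515·238·1320·1413·1302·506·1085 ≡ 64 (mod 1901)
1367·64 = 87488 ≡ 42 (mod 1901)
42 ≡ 42 (mod 1901), so the signature is genuine.

yes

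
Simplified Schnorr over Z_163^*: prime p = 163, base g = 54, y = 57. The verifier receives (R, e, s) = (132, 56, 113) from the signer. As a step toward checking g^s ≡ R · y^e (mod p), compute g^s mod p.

Squares mod 163: 54^1≡54, 54^2≡145, 54^4≡161, 54^8≡4, 54^16≡16, 54^32≡93, 54^64≡10
113 = 64 + 32 + 16 + 1, so 54^113 ≡ 10·93·16·54 ≡ 93 (mod 163)

93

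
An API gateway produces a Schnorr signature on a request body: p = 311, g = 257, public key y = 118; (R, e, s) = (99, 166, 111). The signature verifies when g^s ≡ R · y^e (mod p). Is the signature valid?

invalid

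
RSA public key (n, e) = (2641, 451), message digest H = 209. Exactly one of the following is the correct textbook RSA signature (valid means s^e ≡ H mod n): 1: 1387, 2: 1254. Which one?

2

Candidate 1: 1387^2 = 1923769 ≡ 1121; 1387^4 ≡ 1121^2 = 1256641 ≡ 2166; 1387^8 ≡ 2166^2 = 4691556 ≡ 1140; 1387^16 ≡ 1140^2 = 1299600 ≡ 228; 1387^32 ≡ 228^2 = 51984 ≡ 1805; 1387^64 ≡ 1805^2 = 3258025 ≡ 1672; 1387^128 ≡ 1672^2 = 2795584 ≡ 1406; 1387^256 ≡ 1406^2 = 1976836 ≡ 1368; 451 = 256 + 128 + 64 + 2 + 1, so 1387^451 ≡ 1368·1406·1672·1121·1387 ≡ 2432 (mod 2641)
Candidate 2: 1254^2 = 1572516 ≡ 1121; 1254^4 ≡ 1121^2 = 1256641 ≡ 2166; 1254^8 ≡ 2166^2 = 4691556 ≡ 1140; 1254^16 ≡ 1140^2 = 1299600 ≡ 228; 1254^32 ≡ 228^2 = 51984 ≡ 1805; 1254^64 ≡ 1805^2 = 3258025 ≡ 1672; 1254^128 ≡ 1672^2 = 2795584 ≡ 1406; 1254^256 ≡ 1406^2 = 1976836 ≡ 1368; 451 = 256 + 128 + 64 + 2 + 1, so 1254^451 ≡ 1368·1406·1672·1121·1254 ≡ 209 (mod 2641)
  → matches H = 209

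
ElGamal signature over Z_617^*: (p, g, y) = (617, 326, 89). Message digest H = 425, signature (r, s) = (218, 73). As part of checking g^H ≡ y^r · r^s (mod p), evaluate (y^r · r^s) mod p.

234

Squares mod 617: 89^1≡89, 89^2≡517, 89^4≡128, 89^8≡342, 89^16≡351, 89^32≡418, 89^64≡113, 89^128≡429
218 = 128 + 64 + 16 + 8 + 2, so 89^218 ≡ 429·113·351·342·517 ≡ 290 (mod 617)
Squares mod 617: 218^1≡218, 218^2≡15, 218^4≡225, 218^8≡31, 218^16≡344, 218^32≡489, 218^64≡342
73 = 64 + 8 + 1, so 218^73 ≡ 342·31·218 ≡ 571 (mod 617)
y^r · r^s ≡ 290·571 = 165590 ≡ 234 (mod 617)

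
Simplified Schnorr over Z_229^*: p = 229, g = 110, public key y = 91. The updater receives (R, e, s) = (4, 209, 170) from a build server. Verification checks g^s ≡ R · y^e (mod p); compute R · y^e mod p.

78

Squares mod 229: 91^1≡91, 91^2≡37, 91^4≡224, 91^8≡25, 91^16≡167, 91^32≡180, 91^64≡111, 91^128≡184
209 = 128 + 64 + 16 + 1, so 91^209 ≡ 184·111·167·91 ≡ 134 (mod 229)
R · y^e ≡ 4·134 = 536 ≡ 78 (mod 229)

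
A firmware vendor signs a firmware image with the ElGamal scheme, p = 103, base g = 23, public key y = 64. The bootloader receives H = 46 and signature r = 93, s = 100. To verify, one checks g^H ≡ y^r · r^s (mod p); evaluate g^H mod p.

30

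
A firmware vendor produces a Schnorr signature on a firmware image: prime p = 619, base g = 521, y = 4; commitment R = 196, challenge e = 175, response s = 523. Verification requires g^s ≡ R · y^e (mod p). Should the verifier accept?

accept

g^s mod p:
Squares mod 619: 521^1≡521, 521^2≡319, 521^4≡245, 521^8≡601, 521^16≡324, 521^32≡365, 521^64≡140, 521^128≡411, 521^256≡553, 521^512≡23
523 = 512 + 8 + 2 + 1, so 521^523 ≡ 23·601·319·521 ≡ 416 (mod 619)
R · y^e mod p:
Squares mod 619: 4^1≡4, 4^2≡16, 4^4≡256, 4^8≡541, 4^16≡513, 4^32≡94, 4^64≡170, 4^128≡426
175 = 128 + 32 + 8 + 4 + 2 + 1, so 4^175 ≡ 426·94·541·256·16·4 ≡ 419 (mod 619)
196·419 = 82124 ≡ 416 (mod 619)
416 ≡ 416 (mod 619); signature holds.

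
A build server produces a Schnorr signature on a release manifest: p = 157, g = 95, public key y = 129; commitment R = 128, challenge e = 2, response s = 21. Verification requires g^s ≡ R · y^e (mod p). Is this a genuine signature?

genuine

g^s mod p:
95^2 = 9025 ≡ 76
95^4 ≡ 76^2 = 5776 ≡ 124
95^8 ≡ 124^2 = 15376 ≡ 147
95^16 ≡ 147^2 = 21609 ≡ 100
21 = 16 + 4 + 1, so 95^21 ≡ 100·124·95 ≡ 29 (mod 157)
R · y^e mod p:
129^2 = 16641 ≡ 156
128·156 = 19968 ≡ 29 (mod 157)
29 ≡ 29 (mod 157); signature holds.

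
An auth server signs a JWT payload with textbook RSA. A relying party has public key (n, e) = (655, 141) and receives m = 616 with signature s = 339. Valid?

no

Squares mod 655: s^1≡339, s^2≡296, s^4≡501, s^8≡136, s^16≡156, s^32≡101, s^64≡376, s^128≡551
141 = 128 + 8 + 4 + 1, so s^141 ≡ 551·136·501·339 ≡ 514 (mod 655)
s^141 mod 655 = 514, but m = 616.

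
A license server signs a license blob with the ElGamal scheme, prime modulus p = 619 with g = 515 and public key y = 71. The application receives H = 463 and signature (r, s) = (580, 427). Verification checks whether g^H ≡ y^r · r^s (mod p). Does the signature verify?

verifies

Left side g^H mod p:
515^2 = 265225 ≡ 293
515^4 ≡ 293^2 = 85849 ≡ 427
515^8 ≡ 427^2 = 182329 ≡ 343
515^16 ≡ 343^2 = 117649 ≡ 39
515^32 ≡ 39^2 = 1521 ≡ 283
515^64 ≡ 283^2 = 80089 ≡ 238
515^128 ≡ 238^2 = 56644 ≡ 315
515^256 ≡ 315^2 = 99225 ≡ 185
463 = 256 + 128 + 64 + 8 + 4 + 2 + 1, so 515^463 ≡ 185·315·238·343·427·293·515 ≡ 568 (mod 619)
Right side y^r · r^s mod p:
71^2 = 5041 ≡ 89
71^4 ≡ 89^2 = 7921 ≡ 493
71^8 ≡ 493^2 = 243049 ≡ 401
71^16 ≡ 401^2 = 160801 ≡ 480
71^32 ≡ 480^2 = 230400 ≡ 132
71^64 ≡ 132^2 = 17424 ≡ 92
71^128 ≡ 92^2 = 8464 ≡ 417
71^256 ≡ 417^2 = 173889 ≡ 569
71^512 ≡ 569^2 = 323761 ≡ 24
580 = 512 + 64 + 4, so 71^580 ≡ 24·92·493 ≡ 342 (mod 619)
580^2 = 336400 ≡ 283
580^4 ≡ 283^2 = 80089 ≡ 238
580^8 ≡ 238^2 = 56644 ≡ 315
580^16 ≡ 315^2 = 99225 ≡ 185
580^32 ≡ 185^2 = 34225 ≡ 180
580^64 ≡ 180^2 = 32400 ≡ 212
580^128 ≡ 212^2 = 44944 ≡ 376
580^256 ≡ 376^2 = 141376 ≡ 244
427 = 256 + 128 + 32 + 8 + 2 + 1, so 580^427 ≡ 244·376·180·315·283·580 ≡ 27 (mod 619)
342·27 = 9234 ≡ 568 (mod 619)
568 ≡ 568 (mod 619), so the signature is genuine.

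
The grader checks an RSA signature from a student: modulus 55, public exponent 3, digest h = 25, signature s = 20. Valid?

s^2 ≡ 20^2 = 400 ≡ 15
3 = 2 + 1, so s^3 ≡ 15·20 ≡ 25 (mod 55)
25 = h, so the signature checks out.

yes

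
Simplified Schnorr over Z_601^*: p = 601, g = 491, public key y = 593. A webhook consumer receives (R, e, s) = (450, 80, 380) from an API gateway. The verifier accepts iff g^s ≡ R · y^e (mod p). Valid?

yes

g^s mod p:
Squares mod 601: 491^1≡491, 491^2≡80, 491^4≡390, 491^8≡47, 491^16≡406, 491^32≡162, 491^64≡401, 491^128≡334, 491^256≡371
380 = 256 + 64 + 32 + 16 + 8 + 4, so 491^380 ≡ 371·401·162·406·47·390 ≡ 65 (mod 601)
R · y^e mod p:
Squares mod 601: 593^1≡593, 593^2≡64, 593^4≡490, 593^8≡301, 593^16≡451, 593^32≡263, 593^64≡54
80 = 64 + 16, so 593^80 ≡ 54·451 ≡ 314 (mod 601)
450·314 = 141300 ≡ 65 (mod 601)
65 ≡ 65 (mod 601); signature holds.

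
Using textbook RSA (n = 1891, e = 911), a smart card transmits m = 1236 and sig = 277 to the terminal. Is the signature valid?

invalid

Squares mod 1891: sig^1≡277, sig^2≡1089, sig^4≡264, sig^8≡1620, sig^16≡1583, sig^32≡314, sig^64≡264, sig^128≡1620, sig^256≡1583, sig^512≡314
911 = 512 + 256 + 128 + 8 + 4 + 2 + 1, so sig^911 ≡ 314·1583·1620·1620·264·1089·277 ≡ 1858 (mod 1891)
1858 ≠ 1236, so verification fails.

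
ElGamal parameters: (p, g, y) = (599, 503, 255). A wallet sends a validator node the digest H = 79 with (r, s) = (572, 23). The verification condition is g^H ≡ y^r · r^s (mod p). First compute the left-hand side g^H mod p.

124

Squares mod 599: 503^1≡503, 503^2≡231, 503^4≡50, 503^8≡104, 503^16≡34, 503^32≡557, 503^64≡566
79 = 64 + 8 + 4 + 2 + 1, so 503^79 ≡ 566·104·50·231·503 ≡ 124 (mod 599)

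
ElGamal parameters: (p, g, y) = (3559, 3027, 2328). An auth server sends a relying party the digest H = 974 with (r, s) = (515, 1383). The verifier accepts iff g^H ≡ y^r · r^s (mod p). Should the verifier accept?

Left side g^H mod p:
3027^2 = 9162729 ≡ 1863
3027^4 ≡ 1863^2 = 3470769 ≡ 744
3027^8 ≡ 744^2 = 553536 ≡ 1891
3027^16 ≡ 1891^2 = 3575881 ≡ 2645
3027^32 ≡ 2645^2 = 6996025 ≡ 2590
3027^64 ≡ 2590^2 = 6708100 ≡ 2944
3027^128 ≡ 2944^2 = 8667136 ≡ 971
3027^256 ≡ 971^2 = 942841 ≡ 3265
3027^512 ≡ 3265^2 = 10660225 ≡ 1020
974 = 512 + 256 + 128 + 64 + 8 + 4 + 2, so 3027^974 ≡ 1020·3265·971·2944·1891·744·1863 ≡ 3517 (mod 3559)
Right side y^r · r^s mod p:
2328^2 = 5419584 ≡ 2786
2328^4 ≡ 2786^2 = 7761796 ≡ 3176
2328^8 ≡ 3176^2 = 10086976 ≡ 770
2328^16 ≡ 770^2 = 592900 ≡ 2106
2328^32 ≡ 2106^2 = 4435236 ≡ 722
2328^64 ≡ 722^2 = 521284 ≡ 1670
2328^128 ≡ 1670^2 = 2788900 ≡ 2203
2328^256 ≡ 2203^2 = 4853209 ≡ 2292
2328^512 ≡ 2292^2 = 5253264 ≡ 180
515 = 512 + 2 + 1, so 2328^515 ≡ 180·2786·2328 ≡ 906 (mod 3559)
515^2 = 265225 ≡ 1859
515^4 ≡ 1859^2 = 3455881 ≡ 92
515^8 ≡ 92^2 = 8464 ≡ 1346
515^16 ≡ 1346^2 = 1811716 ≡ 185
515^32 ≡ 185^2 = 34225 ≡ 2194
515^64 ≡ 2194^2 = 4813636 ≡ 1868
515^128 ≡ 1868^2 = 3489424 ≡ 1604
515^256 ≡ 1604^2 = 2572816 ≡ 3218
515^512 ≡ 3218^2 = 10355524 ≡ 2393
515^1024 ≡ 2393^2 = 5726449 ≡ 18
1383 = 1024 + 256 + 64 + 32 + 4 + 2 + 1, so 515^1383 ≡ 18·3218·1868·2194·92·1859·515 ≡ 2133 (mod 3559)
906·2133 = 1932498 ≡ 3520 (mod 3559)
3517 ≠ 3520, so verification fails.

reject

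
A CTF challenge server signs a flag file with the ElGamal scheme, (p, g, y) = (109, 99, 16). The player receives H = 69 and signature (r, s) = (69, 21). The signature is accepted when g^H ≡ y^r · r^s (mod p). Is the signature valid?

Left side g^H mod p:
99^2 = 9801 ≡ 100
99^4 ≡ 100^2 = 10000 ≡ 81
99^8 ≡ 81^2 = 6561 ≡ 21
99^16 ≡ 21^2 = 441 ≡ 5
99^32 ≡ 5^2 = 25
99^64 ≡ 25^2 = 625 ≡ 80
69 = 64 + 4 + 1, so 99^69 ≡ 80·81·99 ≡ 55 (mod 109)
Right side y^r · r^s mod p:
16^2 = 256 ≡ 38
16^4 ≡ 38^2 = 1444 ≡ 27
16^8 ≡ 27^2 = 729 ≡ 75
16^16 ≡ 75^2 = 5625 ≡ 66
16^32 ≡ 66^2 = 4356 ≡ 105
16^64 ≡ 105^2 = 11025 ≡ 16
69 = 64 + 4 + 1, so 16^69 ≡ 16·27·16 ≡ 45 (mod 109)
69^2 = 4761 ≡ 74
69^4 ≡ 74^2 = 5476 ≡ 26
69^8 ≡ 26^2 = 676 ≡ 22
69^16 ≡ 22^2 = 484 ≡ 48
21 = 16 + 4 + 1, so 69^21 ≡ 48·26·69 ≡ 2 (mod 109)
45·2 = 90 ≡ 90 (mod 109)
55 ≠ 90, so verification fails.

invalid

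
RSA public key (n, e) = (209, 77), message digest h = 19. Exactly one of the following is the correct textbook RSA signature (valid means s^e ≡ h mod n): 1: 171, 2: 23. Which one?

Candidate 1: 171^2 = 29241 ≡ 190; 171^4 ≡ 190^2 = 36100 ≡ 152; 171^8 ≡ 152^2 = 23104 ≡ 114; 171^16 ≡ 114^2 = 12996 ≡ 38; 171^32 ≡ 38^2 = 1444 ≡ 190; 171^64 ≡ 190^2 = 36100 ≡ 152; 77 = 64 + 8 + 4 + 1, so 171^77 ≡ 152·114·152·171 ≡ 19 (mod 209)
  → matches h = 19
Candidate 2: 23^2 = 529 ≡ 111; 23^4 ≡ 111^2 = 12321 ≡ 199; 23^8 ≡ 199^2 = 39601 ≡ 100; 23^16 ≡ 100^2 = 10000 ≡ 177; 23^32 ≡ 177^2 = 31329 ≡ 188; 23^64 ≡ 188^2 = 35344 ≡ 23; 77 = 64 + 8 + 4 + 1, so 23^77 ≡ 23·100·199·23 ≡ 188 (mod 209)

1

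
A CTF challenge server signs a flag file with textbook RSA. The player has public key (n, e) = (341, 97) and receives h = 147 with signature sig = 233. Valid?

no

sig^97 mod 341 = 194
194 ≠ 147, so verification fails.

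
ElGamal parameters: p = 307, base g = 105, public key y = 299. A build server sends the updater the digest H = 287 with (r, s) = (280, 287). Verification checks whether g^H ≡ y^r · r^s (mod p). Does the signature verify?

verifies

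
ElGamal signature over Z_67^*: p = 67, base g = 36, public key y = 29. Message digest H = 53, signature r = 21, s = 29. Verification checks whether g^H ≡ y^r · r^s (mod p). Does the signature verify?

verifies

Left side g^H mod p:
36^2 = 1296 ≡ 23
36^4 ≡ 23^2 = 529 ≡ 60
36^8 ≡ 60^2 = 3600 ≡ 49
36^16 ≡ 49^2 = 2401 ≡ 56
36^32 ≡ 56^2 = 3136 ≡ 54
53 = 32 + 16 + 4 + 1, so 36^53 ≡ 54·56·60·36 ≡ 10 (mod 67)
Right side y^r · r^s mod p:
29^2 = 841 ≡ 37
29^4 ≡ 37^2 = 1369 ≡ 29
29^8 ≡ 29^2 = 841 ≡ 37
29^16 ≡ 37^2 = 1369 ≡ 29
21 = 16 + 4 + 1, so 29^21 ≡ 29·29·29 ≡ 1 (mod 67)
21^2 = 441 ≡ 39
21^4 ≡ 39^2 = 1521 ≡ 47
21^8 ≡ 47^2 = 2209 ≡ 65
21^16 ≡ 65^2 = 4225 ≡ 4
29 = 16 + 8 + 4 + 1, so 21^29 ≡ 4·65·47·21 ≡ 10 (mod 67)
1·10 = 10 ≡ 10 (mod 67)
10 ≡ 10 (mod 67), so the signature is genuine.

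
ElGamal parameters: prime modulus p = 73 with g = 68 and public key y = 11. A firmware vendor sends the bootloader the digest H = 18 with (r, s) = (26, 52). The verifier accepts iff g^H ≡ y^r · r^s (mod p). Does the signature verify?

verifies

Left side g^H mod p:
68^18 mod 73 = 27
Right side y^r · r^s mod p:
11^26 mod 73 = 19
26^52 mod 73 = 36
19·36 = 684 ≡ 27 (mod 73)
27 ≡ 27 (mod 73), so the signature is genuine.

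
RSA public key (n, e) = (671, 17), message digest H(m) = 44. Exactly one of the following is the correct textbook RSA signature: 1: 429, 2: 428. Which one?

Candidate 1: Squares mod 671: 429^1≡429, 429^2≡187, 429^4≡77, 429^8≡561, 429^16≡22; 17 = 16 + 1, so 429^17 ≡ 22·429 ≡ 44 (mod 671)
  → matches H(m) = 44
Candidate 2: Squares mod 671: 428^1≡428, 428^2≡1, 428^4≡1, 428^8≡1, 428^16≡1; 17 = 16 + 1, so 428^17 ≡ 1·428 ≡ 428 (mod 671)

1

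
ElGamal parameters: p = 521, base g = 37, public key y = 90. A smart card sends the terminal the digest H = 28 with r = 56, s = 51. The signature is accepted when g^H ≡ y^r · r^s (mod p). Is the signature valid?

invalid

Left side g^H mod p:
Squares mod 521: 37^1≡37, 37^2≡327, 37^4≡124, 37^8≡267, 37^16≡433
28 = 16 + 8 + 4, so 37^28 ≡ 433·267·124 ≡ 449 (mod 521)
Right side y^r · r^s mod p:
Squares mod 521: 90^1≡90, 90^2≡285, 90^4≡470, 90^8≡517, 90^16≡16, 90^32≡256
56 = 32 + 16 + 8, so 90^56 ≡ 256·16·517 ≡ 288 (mod 521)
Squares mod 521: 56^1≡56, 56^2≡10, 56^4≡100, 56^8≡101, 56^16≡302, 56^32≡29
51 = 32 + 16 + 2 + 1, so 56^51 ≡ 29·302·10·56 ≡ 307 (mod 521)
288·307 = 88416 ≡ 367 (mod 521)
449 ≠ 367, so verification fails.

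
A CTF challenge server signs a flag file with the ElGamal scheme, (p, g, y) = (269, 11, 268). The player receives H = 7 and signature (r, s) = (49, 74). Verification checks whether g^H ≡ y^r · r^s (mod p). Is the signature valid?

invalid

Left side g^H mod p:
11^2 = 121
11^4 ≡ 121^2 = 14641 ≡ 115
7 = 4 + 2 + 1, so 11^7 ≡ 115·121·11 ≡ 4 (mod 269)
Right side y^r · r^s mod p:
268^2 = 71824 ≡ 1
268^4 ≡ 1^2 = 1
268^8 ≡ 1^2 = 1
268^16 ≡ 1^2 = 1
268^32 ≡ 1^2 = 1
49 = 32 + 16 + 1, so 268^49 ≡ 1·1·268 ≡ 268 (mod 269)
49^2 = 2401 ≡ 249
49^4 ≡ 249^2 = 62001 ≡ 131
49^8 ≡ 131^2 = 17161 ≡ 214
49^16 ≡ 214^2 = 45796 ≡ 66
49^32 ≡ 66^2 = 4356 ≡ 52
49^64 ≡ 52^2 = 2704 ≡ 14
74 = 64 + 8 + 2, so 49^74 ≡ 14·214·249 ≡ 67 (mod 269)
268·67 = 17956 ≡ 202 (mod 269)
4 ≠ 202, so verification fails.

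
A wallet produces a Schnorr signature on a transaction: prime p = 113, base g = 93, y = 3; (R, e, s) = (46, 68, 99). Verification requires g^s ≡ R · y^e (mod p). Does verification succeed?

g^s mod p:
93^2 = 8649 ≡ 61
93^4 ≡ 61^2 = 3721 ≡ 105
93^8 ≡ 105^2 = 11025 ≡ 64
93^16 ≡ 64^2 = 4096 ≡ 28
93^32 ≡ 28^2 = 784 ≡ 106
93^64 ≡ 106^2 = 11236 ≡ 49
99 = 64 + 32 + 2 + 1, so 93^99 ≡ 49·106·61·93 ≡ 21 (mod 113)
R · y^e mod p:
3^2 = 9
3^4 ≡ 9^2 = 81
3^8 ≡ 81^2 = 6561 ≡ 7
3^16 ≡ 7^2 = 49
3^32 ≡ 49^2 = 2401 ≡ 28
3^64 ≡ 28^2 = 784 ≡ 106
68 = 64 + 4, so 3^68 ≡ 106·81 ≡ 111 (mod 113)
46·111 = 5106 ≡ 21 (mod 113)
21 ≡ 21 (mod 113); signature holds.

passes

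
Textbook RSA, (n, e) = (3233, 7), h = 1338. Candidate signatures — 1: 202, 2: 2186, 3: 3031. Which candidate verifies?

3

Candidate 1: 202^7 mod 3233 = 1895
Candidate 2: 2186^7 mod 3233 = 1499
Candidate 3: 3031^7 mod 3233 = 1338
  → matches h = 1338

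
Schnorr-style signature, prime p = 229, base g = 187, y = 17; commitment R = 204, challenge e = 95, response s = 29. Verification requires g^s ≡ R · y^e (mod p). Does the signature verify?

g^s mod p:
Squares mod 229: 187^1≡187, 187^2≡161, 187^4≡44, 187^8≡104, 187^16≡53
29 = 16 + 8 + 4 + 1, so 187^29 ≡ 53·104·44·187 ≡ 202 (mod 229)
R · y^e mod p:
Squares mod 229: 17^1≡17, 17^2≡60, 17^4≡165, 17^8≡203, 17^16≡218, 17^32≡121, 17^64≡214
95 = 64 + 16 + 8 + 4 + 2 + 1, so 17^95 ≡ 214·218·203·165·60·17 ≡ 1 (mod 229)
204·1 = 204 ≡ 204 (mod 229)
202 ≠ 204; the check fails.

does not verify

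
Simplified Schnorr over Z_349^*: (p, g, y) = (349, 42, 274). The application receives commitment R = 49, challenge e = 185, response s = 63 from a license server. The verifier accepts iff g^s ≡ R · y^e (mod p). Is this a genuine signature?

g^s mod p:
Squares mod 349: 42^1≡42, 42^2≡19, 42^4≡12, 42^8≡144, 42^16≡145, 42^32≡85
63 = 32 + 16 + 8 + 4 + 2 + 1, so 42^63 ≡ 85·145·144·12·19·42 ≡ 64 (mod 349)
R · y^e mod p:
Squares mod 349: 274^1≡274, 274^2≡41, 274^4≡285, 274^8≡257, 274^16≡88, 274^32≡66, 274^64≡168, 274^128≡304
185 = 128 + 32 + 16 + 8 + 1, so 274^185 ≡ 304·66·88·257·274 ≡ 210 (mod 349)
49·210 = 10290 ≡ 169 (mod 349)
64 ≠ 169; the check fails.

forged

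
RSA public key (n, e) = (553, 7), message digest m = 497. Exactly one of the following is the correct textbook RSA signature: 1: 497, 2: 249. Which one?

Candidate 1: Squares mod 553: 497^1≡497, 497^2≡371, 497^4≡497; 7 = 4 + 2 + 1, so 497^7 ≡ 497·371·497 ≡ 497 (mod 553)
  → matches m = 497
Candidate 2: Squares mod 553: 249^1≡249, 249^2≡65, 249^4≡354; 7 = 4 + 2 + 1, so 249^7 ≡ 354·65·249 ≡ 410 (mod 553)

1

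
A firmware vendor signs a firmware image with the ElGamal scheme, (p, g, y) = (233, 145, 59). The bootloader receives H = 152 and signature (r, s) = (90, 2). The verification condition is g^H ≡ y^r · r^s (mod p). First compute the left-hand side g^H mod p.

19

145^2 = 21025 ≡ 55
145^4 ≡ 55^2 = 3025 ≡ 229
145^8 ≡ 229^2 = 52441 ≡ 16
145^16 ≡ 16^2 = 256 ≡ 23
145^32 ≡ 23^2 = 529 ≡ 63
145^64 ≡ 63^2 = 3969 ≡ 8
145^128 ≡ 8^2 = 64
152 = 128 + 16 + 8, so 145^152 ≡ 64·23·16 ≡ 19 (mod 233)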